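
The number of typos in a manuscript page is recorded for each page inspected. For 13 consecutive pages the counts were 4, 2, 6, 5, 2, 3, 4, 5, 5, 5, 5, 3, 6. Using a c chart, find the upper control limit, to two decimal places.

10.40

c̄ = (4 + 2 + 6 + 5 + 2 + 3 + 4 + 5 + 5 + 5 + 5 + 3 + 6) / 13 = 55 / 13 = 4.2308
UCL = c̄ + 3√c̄ = 4.2308 + 3 × √4.2308 = 4.2308 + 3 × 2.0569 = 10.4014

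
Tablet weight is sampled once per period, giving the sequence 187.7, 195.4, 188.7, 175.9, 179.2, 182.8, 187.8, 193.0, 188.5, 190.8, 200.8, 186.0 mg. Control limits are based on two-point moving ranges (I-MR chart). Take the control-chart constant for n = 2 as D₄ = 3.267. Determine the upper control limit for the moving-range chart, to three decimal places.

22.542

Moving ranges: 7.7, 6.7, 12.8, 3.3, 3.6, 5.0, 5.2, 4.5, 2.3, 10.0, 14.8; M̄R̄ = 75.9000 / 11 = 6.9000
UCL_MR = D₄·M̄R̄ = 3.267 × 6.9000 = 22.5423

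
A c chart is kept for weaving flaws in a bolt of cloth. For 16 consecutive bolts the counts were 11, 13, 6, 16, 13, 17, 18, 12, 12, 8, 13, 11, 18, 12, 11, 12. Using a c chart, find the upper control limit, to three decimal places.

c̄ = (11 + 13 + 6 + 16 + 13 + 17 + 18 + 12 + 12 + 8 + 13 + 11 + 18 + 12 + 11 + 12) / 16 = 203 / 16 = 12.6875
UCL = c̄ + 3√c̄ = 12.6875 + 3 × √12.6875 = 12.6875 + 3 × 3.5620 = 23.3734

23.373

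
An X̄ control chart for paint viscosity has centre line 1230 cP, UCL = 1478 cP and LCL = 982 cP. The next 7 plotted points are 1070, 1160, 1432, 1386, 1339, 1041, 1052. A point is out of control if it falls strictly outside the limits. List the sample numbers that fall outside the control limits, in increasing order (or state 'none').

none

All 7 points lie within [982, 1478].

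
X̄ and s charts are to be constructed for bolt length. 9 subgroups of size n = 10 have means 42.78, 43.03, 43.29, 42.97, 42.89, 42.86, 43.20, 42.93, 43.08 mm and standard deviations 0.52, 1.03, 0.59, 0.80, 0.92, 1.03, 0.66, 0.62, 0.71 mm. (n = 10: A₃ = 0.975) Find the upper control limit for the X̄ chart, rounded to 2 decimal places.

43.75

X̄̄ = (42.78 + 43.03 + 43.29 + 42.97 + 42.89 + 42.86 + 43.20 + 42.93 + 43.08) / 9 = 43.0033
s̄ = (0.52 + 1.03 + 0.59 + 0.80 + 0.92 + 1.03 + 0.66 + 0.62 + 0.71) / 9 = 0.7644
UCL = X̄̄ + A₃·s̄ = 43.0033 + 0.975 × 0.7644 = 43.7487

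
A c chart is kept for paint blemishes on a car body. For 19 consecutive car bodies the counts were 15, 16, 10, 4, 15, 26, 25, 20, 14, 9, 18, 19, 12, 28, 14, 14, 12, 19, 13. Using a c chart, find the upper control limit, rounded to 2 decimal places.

27.93

c̄ = (15 + 16 + 10 + 4 + 15 + 26 + 25 + 20 + 14 + 9 + 18 + 19 + 12 + 28 + 14 + 14 + 12 + 19 + 13) / 19 = 303 / 19 = 15.9474
UCL = c̄ + 3√c̄ = 15.9474 + 3 × √15.9474 = 15.9474 + 3 × 3.9934 = 27.9276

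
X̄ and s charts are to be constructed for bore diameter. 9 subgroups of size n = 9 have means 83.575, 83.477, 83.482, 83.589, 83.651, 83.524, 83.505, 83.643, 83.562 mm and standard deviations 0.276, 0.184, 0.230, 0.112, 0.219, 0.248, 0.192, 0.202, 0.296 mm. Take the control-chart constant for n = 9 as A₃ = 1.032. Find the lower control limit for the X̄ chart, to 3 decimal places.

X̄̄ = (83.575 + 83.477 + 83.482 + 83.589 + 83.651 + 83.524 + 83.505 + 83.643 + 83.562) / 9 = 83.5564
s̄ = (0.276 + 0.184 + 0.230 + 0.112 + 0.219 + 0.248 + 0.192 + 0.202 + 0.296) / 9 = 0.2177
LCL = X̄̄ − A₃·s̄ = 83.5564 − 1.032 × 0.2177 = 83.3318

83.332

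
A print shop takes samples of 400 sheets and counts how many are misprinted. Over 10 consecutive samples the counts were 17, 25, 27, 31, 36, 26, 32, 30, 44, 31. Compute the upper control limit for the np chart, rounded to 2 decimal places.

45.68

p̄ = Σdᵢ / (k·n) = 299 / (10 × 400) = 0.07475
UCL = np̄ + 3·√(np̄(1−p̄)) = 29.9000 + 3 × √(29.9000×0.92525) = 29.9000 + 3 × 5.2598 = 45.6793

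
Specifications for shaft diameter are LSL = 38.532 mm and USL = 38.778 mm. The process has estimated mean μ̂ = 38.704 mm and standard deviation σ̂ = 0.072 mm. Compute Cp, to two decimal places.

0.57

Cp = (USL − LSL) / (6σ̂) = (38.778 − 38.532) / (6 × 0.072) = 0.2460 / 0.4320 = 0.5694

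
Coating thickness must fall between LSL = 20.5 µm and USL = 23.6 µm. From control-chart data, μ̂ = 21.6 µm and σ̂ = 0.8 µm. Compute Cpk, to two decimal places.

Cpu = (USL − μ̂) / (3σ̂) = (23.6 − 21.6) / (3 × 0.8) = 0.8333; Cpl = (μ̂ − LSL) / (3σ̂) = (21.6 − 20.5) / (3 × 0.8) = 0.4583; Cpk = min(Cpu, Cpl) = 0.4583

0.46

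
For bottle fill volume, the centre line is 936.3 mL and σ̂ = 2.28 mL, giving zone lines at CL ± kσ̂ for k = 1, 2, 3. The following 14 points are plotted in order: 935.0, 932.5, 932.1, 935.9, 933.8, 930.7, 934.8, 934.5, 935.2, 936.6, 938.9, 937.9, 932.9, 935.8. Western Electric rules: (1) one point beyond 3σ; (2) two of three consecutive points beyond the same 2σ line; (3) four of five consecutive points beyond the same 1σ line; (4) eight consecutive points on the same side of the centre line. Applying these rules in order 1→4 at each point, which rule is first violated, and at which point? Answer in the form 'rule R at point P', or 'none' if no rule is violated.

Zone of each point (C = within 1σ̂, B = 1σ̂–2σ̂, A = 2σ̂–3σ̂, * = beyond 3σ̂; sign = side of CL): 1:-C, 2:-B, 3:-B, 4:-C, 5:-B, 6:-A, 7:-C, 8:-C, 9:-C, 10:+C, 11:+B, 12:+C, 13:-B, 14:-C
Rule 3 (four of five consecutive points beyond the same 1σ limit) is satisfied at point 6.

rule 3 at point 6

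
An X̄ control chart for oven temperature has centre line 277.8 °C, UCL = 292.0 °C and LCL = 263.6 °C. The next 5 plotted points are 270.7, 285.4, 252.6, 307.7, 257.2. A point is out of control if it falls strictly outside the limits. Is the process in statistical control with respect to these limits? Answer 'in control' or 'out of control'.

out of control

Compare each point to [263.6, 292.0]: sample 3 = 252.6 < LCL; sample 4 = 307.7 > UCL; sample 5 = 257.2 < LCL.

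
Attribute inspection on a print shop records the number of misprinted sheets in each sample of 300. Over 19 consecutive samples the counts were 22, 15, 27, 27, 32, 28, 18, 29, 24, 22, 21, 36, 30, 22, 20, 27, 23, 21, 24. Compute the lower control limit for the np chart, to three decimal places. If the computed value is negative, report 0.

10.367

p̄ = Σdᵢ / (k·n) = 468 / (19 × 300) = 0.08211
LCL = np̄ − 3·√(np̄(1−p̄)) = 24.6316 − 3 × 4.7549 = 10.3668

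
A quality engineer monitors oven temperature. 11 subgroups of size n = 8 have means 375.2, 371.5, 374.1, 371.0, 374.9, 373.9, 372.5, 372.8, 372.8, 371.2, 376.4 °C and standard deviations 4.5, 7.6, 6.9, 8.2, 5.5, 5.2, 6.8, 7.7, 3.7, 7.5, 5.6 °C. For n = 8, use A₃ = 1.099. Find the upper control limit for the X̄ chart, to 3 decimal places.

X̄̄ = (375.2 + 371.5 + 374.1 + 371.0 + 374.9 + 373.9 + 372.5 + 372.8 + 372.8 + 371.2 + 376.4) / 11 = 373.3000
s̄ = (4.5 + 7.6 + 6.9 + 8.2 + 5.5 + 5.2 + 6.8 + 7.7 + 3.7 + 7.5 + 5.6) / 11 = 6.2909
UCL = X̄̄ + A₃·s̄ = 373.3000 + 1.099 × 6.2909 = 380.2137

380.214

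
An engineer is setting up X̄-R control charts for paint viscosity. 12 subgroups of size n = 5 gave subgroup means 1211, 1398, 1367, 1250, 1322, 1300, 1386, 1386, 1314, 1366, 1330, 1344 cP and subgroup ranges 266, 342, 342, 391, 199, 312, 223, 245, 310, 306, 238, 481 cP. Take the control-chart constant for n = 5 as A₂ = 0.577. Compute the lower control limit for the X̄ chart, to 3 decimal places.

X̄̄ = (1211 + 1398 + 1367 + 1250 + 1322 + 1300 + 1386 + 1386 + 1314 + 1366 + 1330 + 1344) / 12 = 15974.0000 / 12 = 1331.1667
R̄ = (266 + 342 + 342 + 391 + 199 + 312 + 223 + 245 + 310 + 306 + 238 + 481) / 12 = 3655.0000 / 12 = 304.5833
LCL = X̄̄ − A₂·R̄ = 1331.1667 − 0.577 × 304.5833 = 1155.4221

1155.422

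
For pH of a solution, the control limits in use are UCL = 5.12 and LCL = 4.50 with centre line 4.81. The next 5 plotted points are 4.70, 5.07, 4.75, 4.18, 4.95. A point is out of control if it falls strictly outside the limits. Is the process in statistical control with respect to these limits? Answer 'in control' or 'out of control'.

Compare each point to [4.50, 5.12]: sample 4 = 4.18 < LCL.

out of control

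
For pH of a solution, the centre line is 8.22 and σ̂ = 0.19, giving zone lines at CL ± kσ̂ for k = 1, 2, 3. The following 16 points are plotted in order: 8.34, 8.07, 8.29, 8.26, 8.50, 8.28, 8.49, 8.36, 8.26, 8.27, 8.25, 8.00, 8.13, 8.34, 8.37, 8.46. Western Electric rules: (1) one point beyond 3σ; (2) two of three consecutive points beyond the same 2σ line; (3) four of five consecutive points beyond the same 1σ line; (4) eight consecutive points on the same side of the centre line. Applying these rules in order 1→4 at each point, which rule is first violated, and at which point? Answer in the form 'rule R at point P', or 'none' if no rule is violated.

rule 4 at point 10

Zone of each point (C = within 1σ̂, B = 1σ̂–2σ̂, A = 2σ̂–3σ̂, * = beyond 3σ̂; sign = side of CL): 1:+C, 2:-C, 3:+C, 4:+C, 5:+B, 6:+C, 7:+B, 8:+C, 9:+C, 10:+C, 11:+C, 12:-B, 13:-C, 14:+C, 15:+C, 16:+B
Rule 4 (eight consecutive points on the same side of the centre line) is satisfied at point 10.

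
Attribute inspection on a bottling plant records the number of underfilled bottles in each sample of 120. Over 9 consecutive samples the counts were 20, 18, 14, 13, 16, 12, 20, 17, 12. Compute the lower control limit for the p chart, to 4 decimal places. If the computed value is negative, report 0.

p̄ = Σdᵢ / (k·n) = 142 / (9 × 120) = 0.13148
LCL = p̄ − 3·√(p̄(1−p̄)/n) = 0.13148 − 3 × 0.03085 = 0.03894

0.0389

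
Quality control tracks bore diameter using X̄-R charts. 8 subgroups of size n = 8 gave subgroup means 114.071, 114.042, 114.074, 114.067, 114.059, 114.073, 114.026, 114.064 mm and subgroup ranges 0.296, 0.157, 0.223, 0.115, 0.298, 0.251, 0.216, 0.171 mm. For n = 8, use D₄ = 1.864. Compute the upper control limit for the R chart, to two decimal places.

R̄ = (0.296 + 0.157 + 0.223 + 0.115 + 0.298 + 0.251 + 0.216 + 0.171) / 8 = 1.7270 / 8 = 0.2159
UCL_R = D₄·R̄ = 1.864 × 0.2159 = 0.4024

0.40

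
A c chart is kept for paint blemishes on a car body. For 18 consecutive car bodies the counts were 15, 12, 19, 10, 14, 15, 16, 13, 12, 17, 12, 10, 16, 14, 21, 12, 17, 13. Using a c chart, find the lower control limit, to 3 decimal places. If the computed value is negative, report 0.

2.976

c̄ = (15 + 12 + 19 + 10 + 14 + 15 + 16 + 13 + 12 + 17 + 12 + 10 + 16 + 14 + 21 + 12 + 17 + 13) / 18 = 258 / 18 = 14.3333
LCL = c̄ − 3√c̄ = 14.3333 − 3 × 3.7859 = 2.9755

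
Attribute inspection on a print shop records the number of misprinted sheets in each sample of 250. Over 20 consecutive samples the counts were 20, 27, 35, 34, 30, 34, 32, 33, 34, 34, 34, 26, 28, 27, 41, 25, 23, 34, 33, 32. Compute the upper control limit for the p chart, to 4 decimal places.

p̄ = Σdᵢ / (k·n) = 616 / (20 × 250) = 0.12320
UCL = p̄ + 3·√(p̄(1−p̄)/n) = 0.12320 + 3 × √(0.12320×0.87680/250) = 0.12320 + 3 × 0.02079 = 0.18556

0.1856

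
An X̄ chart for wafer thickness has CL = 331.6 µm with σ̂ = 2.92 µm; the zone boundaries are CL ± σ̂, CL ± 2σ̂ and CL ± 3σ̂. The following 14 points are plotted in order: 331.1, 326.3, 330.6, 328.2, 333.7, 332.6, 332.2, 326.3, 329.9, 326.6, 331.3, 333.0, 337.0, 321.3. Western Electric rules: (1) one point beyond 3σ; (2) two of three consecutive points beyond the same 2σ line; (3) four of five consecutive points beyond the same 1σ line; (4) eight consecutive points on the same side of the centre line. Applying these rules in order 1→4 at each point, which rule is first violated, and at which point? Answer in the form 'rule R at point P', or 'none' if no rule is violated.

rule 1 at point 14

Zone of each point (C = within 1σ̂, B = 1σ̂–2σ̂, A = 2σ̂–3σ̂, * = beyond 3σ̂; sign = side of CL): 1:-C, 2:-B, 3:-C, 4:-B, 5:+C, 6:+C, 7:+C, 8:-B, 9:-C, 10:-B, 11:-C, 12:+C, 13:+B, 14:-*
Rule 1 (one point beyond the 3σ limits) is satisfied at point 14.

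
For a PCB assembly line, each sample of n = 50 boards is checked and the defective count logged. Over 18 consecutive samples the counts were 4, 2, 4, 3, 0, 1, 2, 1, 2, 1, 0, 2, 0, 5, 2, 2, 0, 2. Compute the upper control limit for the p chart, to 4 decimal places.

p̄ = Σdᵢ / (k·n) = 33 / (18 × 50) = 0.03667
UCL = p̄ + 3·√(p̄(1−p̄)/n) = 0.03667 + 3 × √(0.03667×0.96333/50) = 0.03667 + 3 × 0.02658 = 0.11640

0.1164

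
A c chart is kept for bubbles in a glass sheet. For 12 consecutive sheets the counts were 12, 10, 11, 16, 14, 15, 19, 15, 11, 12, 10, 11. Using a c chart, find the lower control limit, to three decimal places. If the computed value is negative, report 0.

2.183

c̄ = (12 + 10 + 11 + 16 + 14 + 15 + 19 + 15 + 11 + 12 + 10 + 11) / 12 = 156 / 12 = 13.0000
LCL = c̄ − 3√c̄ = 13.0000 − 3 × 3.6056 = 2.1833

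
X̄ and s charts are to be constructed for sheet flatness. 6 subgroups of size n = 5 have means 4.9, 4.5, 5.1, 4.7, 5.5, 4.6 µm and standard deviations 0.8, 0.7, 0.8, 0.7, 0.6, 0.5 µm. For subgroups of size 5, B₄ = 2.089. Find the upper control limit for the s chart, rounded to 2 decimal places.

s̄ = (0.8 + 0.7 + 0.8 + 0.7 + 0.6 + 0.5) / 6 = 0.6833
UCL_s = B₄·s̄ = 2.089 × 0.6833 = 1.4275

1.43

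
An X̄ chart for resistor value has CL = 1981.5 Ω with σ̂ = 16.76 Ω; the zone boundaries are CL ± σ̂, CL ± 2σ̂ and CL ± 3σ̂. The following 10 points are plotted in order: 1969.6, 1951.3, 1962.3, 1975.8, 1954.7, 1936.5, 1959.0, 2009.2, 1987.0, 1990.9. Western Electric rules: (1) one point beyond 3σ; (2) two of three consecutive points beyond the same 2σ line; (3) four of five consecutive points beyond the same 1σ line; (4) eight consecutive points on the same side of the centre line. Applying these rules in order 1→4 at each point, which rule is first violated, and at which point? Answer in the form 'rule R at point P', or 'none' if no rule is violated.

Zone of each point (C = within 1σ̂, B = 1σ̂–2σ̂, A = 2σ̂–3σ̂, * = beyond 3σ̂; sign = side of CL): 1:-C, 2:-B, 3:-B, 4:-C, 5:-B, 6:-A, 7:-B, 8:+B, 9:+C, 10:+C
Rule 3 (four of five consecutive points beyond the same 1σ limit) is satisfied at point 6.

rule 3 at point 6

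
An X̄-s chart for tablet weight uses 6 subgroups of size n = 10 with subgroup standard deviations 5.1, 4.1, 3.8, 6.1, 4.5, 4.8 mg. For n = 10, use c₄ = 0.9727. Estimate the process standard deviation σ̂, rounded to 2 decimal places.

s̄ = (5.1 + 4.1 + 3.8 + 6.1 + 4.5 + 4.8) / 6 = 4.7333
σ̂ = s̄ / c₄ = 4.7333 / 0.9727 = 4.8662

4.87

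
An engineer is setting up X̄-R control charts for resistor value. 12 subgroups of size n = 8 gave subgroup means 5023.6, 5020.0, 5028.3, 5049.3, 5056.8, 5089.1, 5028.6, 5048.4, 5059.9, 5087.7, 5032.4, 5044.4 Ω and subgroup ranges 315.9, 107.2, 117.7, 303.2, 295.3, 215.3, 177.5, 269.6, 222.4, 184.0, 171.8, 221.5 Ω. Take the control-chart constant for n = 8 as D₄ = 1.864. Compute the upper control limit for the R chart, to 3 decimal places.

R̄ = (315.9 + 107.2 + 117.7 + 303.2 + 295.3 + 215.3 + 177.5 + 269.6 + 222.4 + 184.0 + 171.8 + 221.5) / 12 = 2601.4000 / 12 = 216.7833
UCL_R = D₄·R̄ = 1.864 × 216.7833 = 404.0841

404.084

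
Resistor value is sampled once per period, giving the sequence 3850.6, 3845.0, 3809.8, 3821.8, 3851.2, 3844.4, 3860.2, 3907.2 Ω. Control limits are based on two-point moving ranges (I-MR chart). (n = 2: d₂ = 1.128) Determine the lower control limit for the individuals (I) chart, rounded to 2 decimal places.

3791.10

X̄ = (3850.6 + 3845.0 + 3809.8 + 3821.8 + 3851.2 + 3844.4 + 3860.2 + 3907.2) / 8 = 3848.7750
Moving ranges: 5.6, 35.2, 12.0, 29.4, 6.8, 15.8, 47.0; M̄R̄ = 151.8000 / 7 = 21.6857
LCL = X̄ − 3·M̄R̄/d₂ = 3848.7750 − 3 × 21.6857 / 1.128 = 3791.1002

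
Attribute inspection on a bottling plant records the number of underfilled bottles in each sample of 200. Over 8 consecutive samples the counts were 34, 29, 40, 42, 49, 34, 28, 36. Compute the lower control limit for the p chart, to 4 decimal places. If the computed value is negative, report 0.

0.1006

p̄ = Σdᵢ / (k·n) = 292 / (8 × 200) = 0.18250
LCL = p̄ − 3·√(p̄(1−p̄)/n) = 0.18250 − 3 × 0.02731 = 0.10056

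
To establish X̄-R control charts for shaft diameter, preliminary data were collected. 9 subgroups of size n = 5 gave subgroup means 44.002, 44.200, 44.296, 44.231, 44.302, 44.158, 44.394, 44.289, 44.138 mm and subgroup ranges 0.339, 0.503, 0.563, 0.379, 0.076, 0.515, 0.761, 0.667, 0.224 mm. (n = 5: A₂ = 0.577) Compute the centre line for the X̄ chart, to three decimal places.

X̄̄ = (44.002 + 44.200 + 44.296 + 44.231 + 44.302 + 44.158 + 44.394 + 44.289 + 44.138) / 9 = 398.0100 / 9 = 44.2233
CL = X̄̄ = 44.2233

44.223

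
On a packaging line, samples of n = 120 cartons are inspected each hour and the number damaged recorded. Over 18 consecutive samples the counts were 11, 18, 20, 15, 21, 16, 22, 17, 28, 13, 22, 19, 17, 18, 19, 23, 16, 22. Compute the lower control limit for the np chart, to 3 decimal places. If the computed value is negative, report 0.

p̄ = Σdᵢ / (k·n) = 337 / (18 × 120) = 0.15602
LCL = np̄ − 3·√(np̄(1−p̄)) = 18.7222 − 3 × 3.9751 = 6.7970

6.797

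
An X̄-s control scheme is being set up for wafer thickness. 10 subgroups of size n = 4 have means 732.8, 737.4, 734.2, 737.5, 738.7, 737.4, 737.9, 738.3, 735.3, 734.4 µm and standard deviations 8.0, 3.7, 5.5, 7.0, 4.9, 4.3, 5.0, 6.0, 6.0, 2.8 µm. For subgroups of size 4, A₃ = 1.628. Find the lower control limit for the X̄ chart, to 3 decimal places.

727.729

X̄̄ = (732.8 + 737.4 + 734.2 + 737.5 + 738.7 + 737.4 + 737.9 + 738.3 + 735.3 + 734.4) / 10 = 736.3900
s̄ = (8.0 + 3.7 + 5.5 + 7.0 + 4.9 + 4.3 + 5.0 + 6.0 + 6.0 + 2.8) / 10 = 5.3200
LCL = X̄̄ − A₃·s̄ = 736.3900 − 1.628 × 5.3200 = 727.7290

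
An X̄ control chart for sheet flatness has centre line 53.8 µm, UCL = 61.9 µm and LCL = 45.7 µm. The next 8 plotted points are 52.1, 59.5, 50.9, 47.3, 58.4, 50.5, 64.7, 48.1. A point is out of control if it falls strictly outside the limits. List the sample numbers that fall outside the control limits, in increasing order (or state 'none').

Compare each point to [45.7, 61.9]: sample 7 = 64.7 > UCL.

7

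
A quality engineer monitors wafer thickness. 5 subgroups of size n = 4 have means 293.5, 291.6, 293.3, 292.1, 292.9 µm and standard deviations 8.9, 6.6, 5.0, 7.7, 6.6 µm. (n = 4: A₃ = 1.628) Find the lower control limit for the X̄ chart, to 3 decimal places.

281.349

X̄̄ = (293.5 + 291.6 + 293.3 + 292.1 + 292.9) / 5 = 292.6800
s̄ = (8.9 + 6.6 + 5.0 + 7.7 + 6.6) / 5 = 6.9600
LCL = X̄̄ − A₃·s̄ = 292.6800 − 1.628 × 6.9600 = 281.3491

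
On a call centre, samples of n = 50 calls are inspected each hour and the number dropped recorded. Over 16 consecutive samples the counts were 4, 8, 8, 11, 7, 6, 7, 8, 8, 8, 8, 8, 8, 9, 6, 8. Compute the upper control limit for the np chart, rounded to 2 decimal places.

p̄ = Σdᵢ / (k·n) = 122 / (16 × 50) = 0.15250
UCL = np̄ + 3·√(np̄(1−p̄)) = 7.6250 + 3 × √(7.6250×0.84750) = 7.6250 + 3 × 2.5421 = 15.2512

15.25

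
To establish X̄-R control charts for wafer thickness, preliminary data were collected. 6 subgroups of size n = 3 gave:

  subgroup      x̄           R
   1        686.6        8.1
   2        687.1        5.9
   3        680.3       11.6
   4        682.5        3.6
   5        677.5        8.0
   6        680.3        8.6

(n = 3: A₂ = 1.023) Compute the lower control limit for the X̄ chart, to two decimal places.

X̄̄ = (686.6 + 687.1 + 680.3 + 682.5 + 677.5 + 680.3) / 6 = 4094.3000 / 6 = 682.3833
R̄ = (8.1 + 5.9 + 11.6 + 3.6 + 8.0 + 8.6) / 6 = 45.8000 / 6 = 7.6333
LCL = X̄̄ − A₂·R̄ = 682.3833 − 1.023 × 7.6333 = 674.5744

674.57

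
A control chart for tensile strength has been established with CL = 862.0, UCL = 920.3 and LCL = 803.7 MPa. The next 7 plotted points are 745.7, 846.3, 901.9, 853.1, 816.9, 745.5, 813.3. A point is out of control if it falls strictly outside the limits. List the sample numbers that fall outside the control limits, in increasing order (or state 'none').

1, 6

Compare each point to [803.7, 920.3]: sample 1 = 745.7 < LCL; sample 6 = 745.5 < LCL.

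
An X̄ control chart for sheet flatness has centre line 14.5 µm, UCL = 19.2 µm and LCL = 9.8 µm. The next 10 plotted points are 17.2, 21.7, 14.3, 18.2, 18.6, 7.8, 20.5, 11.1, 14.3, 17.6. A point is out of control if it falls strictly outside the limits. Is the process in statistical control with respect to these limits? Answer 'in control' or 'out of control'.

Compare each point to [9.8, 19.2]: sample 2 = 21.7 > UCL; sample 6 = 7.8 < LCL; sample 7 = 20.5 > UCL.

out of control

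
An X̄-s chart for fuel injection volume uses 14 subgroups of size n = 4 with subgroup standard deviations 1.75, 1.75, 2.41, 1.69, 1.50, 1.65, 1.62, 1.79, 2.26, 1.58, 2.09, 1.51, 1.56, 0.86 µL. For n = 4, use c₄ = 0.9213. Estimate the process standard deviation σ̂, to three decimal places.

1.862

s̄ = (1.75 + 1.75 + 2.41 + 1.69 + 1.50 + 1.65 + 1.62 + 1.79 + 2.26 + 1.58 + 2.09 + 1.51 + 1.56 + 0.86) / 14 = 1.7157
σ̂ = s̄ / c₄ = 1.7157 / 0.9213 = 1.8623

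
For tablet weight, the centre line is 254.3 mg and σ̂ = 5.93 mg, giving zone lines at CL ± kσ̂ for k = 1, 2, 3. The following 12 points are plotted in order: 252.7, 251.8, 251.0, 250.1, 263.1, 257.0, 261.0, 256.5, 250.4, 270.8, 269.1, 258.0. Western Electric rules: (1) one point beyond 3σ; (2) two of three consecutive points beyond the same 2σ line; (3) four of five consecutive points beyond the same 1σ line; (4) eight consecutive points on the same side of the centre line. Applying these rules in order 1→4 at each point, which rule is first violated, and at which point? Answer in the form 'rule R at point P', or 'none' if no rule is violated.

rule 2 at point 11

Zone of each point (C = within 1σ̂, B = 1σ̂–2σ̂, A = 2σ̂–3σ̂, * = beyond 3σ̂; sign = side of CL): 1:-C, 2:-C, 3:-C, 4:-C, 5:+B, 6:+C, 7:+B, 8:+C, 9:-C, 10:+A, 11:+A, 12:+C
Rule 2 (two of three consecutive points beyond the same 2σ limit) is satisfied at point 11.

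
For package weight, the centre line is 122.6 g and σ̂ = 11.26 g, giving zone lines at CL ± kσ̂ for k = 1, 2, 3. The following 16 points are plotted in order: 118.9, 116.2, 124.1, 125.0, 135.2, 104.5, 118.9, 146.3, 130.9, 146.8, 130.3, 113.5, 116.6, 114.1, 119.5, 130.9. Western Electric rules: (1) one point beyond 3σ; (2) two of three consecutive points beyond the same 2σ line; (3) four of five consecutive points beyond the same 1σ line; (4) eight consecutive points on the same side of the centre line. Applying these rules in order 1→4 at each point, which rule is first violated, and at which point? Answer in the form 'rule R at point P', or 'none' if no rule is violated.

rule 2 at point 10

Zone of each point (C = within 1σ̂, B = 1σ̂–2σ̂, A = 2σ̂–3σ̂, * = beyond 3σ̂; sign = side of CL): 1:-C, 2:-C, 3:+C, 4:+C, 5:+B, 6:-B, 7:-C, 8:+A, 9:+C, 10:+A, 11:+C, 12:-C, 13:-C, 14:-C, 15:-C, 16:+C
Rule 2 (two of three consecutive points beyond the same 2σ limit) is satisfied at point 10.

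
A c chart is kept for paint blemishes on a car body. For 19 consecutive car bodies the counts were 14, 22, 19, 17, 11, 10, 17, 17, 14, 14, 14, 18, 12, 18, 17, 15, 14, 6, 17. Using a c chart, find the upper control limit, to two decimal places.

c̄ = (14 + 22 + 19 + 17 + 11 + 10 + 17 + 17 + 14 + 14 + 14 + 18 + 12 + 18 + 17 + 15 + 14 + 6 + 17) / 19 = 286 / 19 = 15.0526
UCL = c̄ + 3√c̄ = 15.0526 + 3 × √15.0526 = 15.0526 + 3 × 3.8798 = 26.6919

26.69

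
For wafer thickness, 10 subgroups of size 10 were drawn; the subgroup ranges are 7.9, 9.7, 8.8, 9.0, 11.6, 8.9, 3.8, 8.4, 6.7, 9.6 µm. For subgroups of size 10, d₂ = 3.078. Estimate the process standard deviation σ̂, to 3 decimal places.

2.742

R̄ = (7.9 + 9.7 + 8.8 + 9.0 + 11.6 + 8.9 + 3.8 + 8.4 + 6.7 + 9.6) / 10 = 8.4400
σ̂ = R̄ / d₂ = 8.4400 / 3.078 = 2.7420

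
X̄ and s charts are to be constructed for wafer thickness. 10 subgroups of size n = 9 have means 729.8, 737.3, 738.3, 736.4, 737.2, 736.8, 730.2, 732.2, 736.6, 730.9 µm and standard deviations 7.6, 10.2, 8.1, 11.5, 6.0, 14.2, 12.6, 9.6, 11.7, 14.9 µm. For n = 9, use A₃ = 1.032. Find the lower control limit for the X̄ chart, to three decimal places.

723.590

X̄̄ = (729.8 + 737.3 + 738.3 + 736.4 + 737.2 + 736.8 + 730.2 + 732.2 + 736.6 + 730.9) / 10 = 734.5700
s̄ = (7.6 + 10.2 + 8.1 + 11.5 + 6.0 + 14.2 + 12.6 + 9.6 + 11.7 + 14.9) / 10 = 10.6400
LCL = X̄̄ − A₃·s̄ = 734.5700 − 1.032 × 10.6400 = 723.5895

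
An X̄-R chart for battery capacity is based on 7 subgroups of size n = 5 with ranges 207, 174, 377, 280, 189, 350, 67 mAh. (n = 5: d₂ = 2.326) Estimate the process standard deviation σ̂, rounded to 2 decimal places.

R̄ = (207 + 174 + 377 + 280 + 189 + 350 + 67) / 7 = 234.8571
σ̂ = R̄ / d₂ = 234.8571 / 2.326 = 100.9704

100.97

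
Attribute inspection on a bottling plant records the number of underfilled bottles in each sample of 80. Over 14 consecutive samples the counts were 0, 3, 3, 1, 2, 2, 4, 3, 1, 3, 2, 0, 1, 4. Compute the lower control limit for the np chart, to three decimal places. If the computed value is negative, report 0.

p̄ = Σdᵢ / (k·n) = 29 / (14 × 80) = 0.02589
LCL = np̄ − 3·√(np̄(1−p̄)) = 2.0714 − 3 × 1.4205 = -2.1900 → 0 (negative, so LCL = 0)

0.000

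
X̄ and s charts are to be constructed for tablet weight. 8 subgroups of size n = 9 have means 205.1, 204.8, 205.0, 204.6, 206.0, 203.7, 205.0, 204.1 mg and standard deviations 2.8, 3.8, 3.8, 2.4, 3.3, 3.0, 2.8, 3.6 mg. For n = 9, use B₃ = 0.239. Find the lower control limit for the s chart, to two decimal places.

0.76

s̄ = (2.8 + 3.8 + 3.8 + 2.4 + 3.3 + 3.0 + 2.8 + 3.6) / 8 = 3.1875
LCL_s = B₃·s̄ = 0.239 × 3.1875 = 0.7618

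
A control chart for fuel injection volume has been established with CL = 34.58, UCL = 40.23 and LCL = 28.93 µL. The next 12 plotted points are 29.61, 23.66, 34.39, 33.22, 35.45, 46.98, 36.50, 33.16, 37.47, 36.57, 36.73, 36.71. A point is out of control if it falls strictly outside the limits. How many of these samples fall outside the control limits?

2

Compare each point to [28.93, 40.23]: sample 2 = 23.66 < LCL; sample 6 = 46.98 > UCL.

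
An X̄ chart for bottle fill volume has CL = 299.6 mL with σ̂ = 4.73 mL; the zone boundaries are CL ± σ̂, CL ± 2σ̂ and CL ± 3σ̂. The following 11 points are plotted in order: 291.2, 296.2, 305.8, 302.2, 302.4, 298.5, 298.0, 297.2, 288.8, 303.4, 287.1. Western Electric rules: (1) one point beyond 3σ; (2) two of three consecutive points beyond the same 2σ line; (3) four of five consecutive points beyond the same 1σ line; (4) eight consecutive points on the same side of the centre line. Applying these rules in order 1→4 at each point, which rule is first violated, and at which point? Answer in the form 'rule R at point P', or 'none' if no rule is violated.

Zone of each point (C = within 1σ̂, B = 1σ̂–2σ̂, A = 2σ̂–3σ̂, * = beyond 3σ̂; sign = side of CL): 1:-B, 2:-C, 3:+B, 4:+C, 5:+C, 6:-C, 7:-C, 8:-C, 9:-A, 10:+C, 11:-A
Rule 2 (two of three consecutive points beyond the same 2σ limit) is satisfied at point 11.

rule 2 at point 11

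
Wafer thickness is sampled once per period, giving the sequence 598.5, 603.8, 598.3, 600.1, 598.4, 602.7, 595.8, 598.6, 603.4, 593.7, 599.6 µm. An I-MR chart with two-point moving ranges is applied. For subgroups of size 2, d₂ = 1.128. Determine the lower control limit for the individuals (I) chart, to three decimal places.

586.402

X̄ = (598.5 + 603.8 + 598.3 + 600.1 + 598.4 + 602.7 + 595.8 + 598.6 + 603.4 + 593.7 + 599.6) / 11 = 599.3545
Moving ranges: 5.3, 5.5, 1.8, 1.7, 4.3, 6.9, 2.8, 4.8, 9.7, 5.9; M̄R̄ = 48.7000 / 10 = 4.8700
LCL = X̄ − 3·M̄R̄/d₂ = 599.3545 − 3 × 4.8700 / 1.128 = 586.4024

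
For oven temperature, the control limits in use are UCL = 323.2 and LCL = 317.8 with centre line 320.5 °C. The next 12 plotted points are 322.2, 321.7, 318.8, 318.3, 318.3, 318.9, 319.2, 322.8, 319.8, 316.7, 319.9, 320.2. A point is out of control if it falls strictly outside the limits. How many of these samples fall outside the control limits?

1

Compare each point to [317.8, 323.2]: sample 10 = 316.7 < LCL.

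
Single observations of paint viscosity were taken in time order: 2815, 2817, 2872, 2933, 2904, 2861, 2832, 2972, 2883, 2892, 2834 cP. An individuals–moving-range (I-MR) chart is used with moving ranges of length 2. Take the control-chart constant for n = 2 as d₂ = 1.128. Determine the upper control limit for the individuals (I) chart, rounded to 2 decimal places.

3011.06

X̄ = (2815 + 2817 + 2872 + 2933 + 2904 + 2861 + 2832 + 2972 + 2883 + 2892 + 2834) / 11 = 2874.0909
Moving ranges: 2, 55, 61, 29, 43, 29, 140, 89, 9, 58; M̄R̄ = 515.0000 / 10 = 51.5000
UCL = X̄ + 3·M̄R̄/d₂ = 2874.0909 + 3 × 51.5000 / 1.128 = 3011.0590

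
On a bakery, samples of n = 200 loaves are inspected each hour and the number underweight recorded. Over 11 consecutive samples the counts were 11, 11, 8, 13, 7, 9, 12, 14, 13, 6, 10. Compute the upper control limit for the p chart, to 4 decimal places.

0.0988

p̄ = Σdᵢ / (k·n) = 114 / (11 × 200) = 0.05182
UCL = p̄ + 3·√(p̄(1−p̄)/n) = 0.05182 + 3 × √(0.05182×0.94818/200) = 0.05182 + 3 × 0.01567 = 0.09884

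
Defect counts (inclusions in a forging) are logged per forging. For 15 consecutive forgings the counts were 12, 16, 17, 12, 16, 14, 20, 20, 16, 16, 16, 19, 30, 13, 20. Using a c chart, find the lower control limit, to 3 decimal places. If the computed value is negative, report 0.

c̄ = (12 + 16 + 17 + 12 + 16 + 14 + 20 + 20 + 16 + 16 + 16 + 19 + 30 + 13 + 20) / 15 = 257 / 15 = 17.1333
LCL = c̄ − 3√c̄ = 17.1333 − 3 × 4.1392 = 4.7156

4.716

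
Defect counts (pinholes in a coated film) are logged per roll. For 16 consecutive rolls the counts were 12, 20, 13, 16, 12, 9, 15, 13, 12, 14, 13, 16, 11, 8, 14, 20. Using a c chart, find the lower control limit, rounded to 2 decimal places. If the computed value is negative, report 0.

c̄ = (12 + 20 + 13 + 16 + 12 + 9 + 15 + 13 + 12 + 14 + 13 + 16 + 11 + 8 + 14 + 20) / 16 = 218 / 16 = 13.6250
LCL = c̄ − 3√c̄ = 13.6250 − 3 × 3.6912 = 2.5514

2.55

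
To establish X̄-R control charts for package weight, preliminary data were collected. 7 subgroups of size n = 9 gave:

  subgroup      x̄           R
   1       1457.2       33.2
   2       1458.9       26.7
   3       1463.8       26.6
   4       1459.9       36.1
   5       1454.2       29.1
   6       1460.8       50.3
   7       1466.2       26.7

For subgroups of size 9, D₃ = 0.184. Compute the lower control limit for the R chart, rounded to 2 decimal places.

6.01

R̄ = (33.2 + 26.7 + 26.6 + 36.1 + 29.1 + 50.3 + 26.7) / 7 = 228.7000 / 7 = 32.6714
LCL_R = D₃·R̄ = 0.184 × 32.6714 = 6.0115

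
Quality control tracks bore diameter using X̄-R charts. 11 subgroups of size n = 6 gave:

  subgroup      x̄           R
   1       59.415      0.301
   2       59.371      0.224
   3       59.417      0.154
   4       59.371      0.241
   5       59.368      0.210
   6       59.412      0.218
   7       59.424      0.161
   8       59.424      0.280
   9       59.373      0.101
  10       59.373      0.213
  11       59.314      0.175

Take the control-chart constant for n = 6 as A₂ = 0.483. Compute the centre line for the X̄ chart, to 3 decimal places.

59.387

X̄̄ = (59.415 + 59.371 + 59.417 + 59.371 + 59.368 + 59.412 + 59.424 + 59.424 + 59.373 + 59.373 + 59.314) / 11 = 653.2620 / 11 = 59.3875
CL = X̄̄ = 59.3875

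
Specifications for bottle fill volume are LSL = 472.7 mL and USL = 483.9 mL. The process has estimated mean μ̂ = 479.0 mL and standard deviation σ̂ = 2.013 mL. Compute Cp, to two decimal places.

0.93

Cp = (USL − LSL) / (6σ̂) = (483.9 − 472.7) / (6 × 2.013) = 11.2000 / 12.0780 = 0.9273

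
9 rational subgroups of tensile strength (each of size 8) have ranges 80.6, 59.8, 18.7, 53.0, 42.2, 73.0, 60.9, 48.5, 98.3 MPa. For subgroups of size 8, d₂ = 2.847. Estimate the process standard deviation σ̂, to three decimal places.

20.880

R̄ = (80.6 + 59.8 + 18.7 + 53.0 + 42.2 + 73.0 + 60.9 + 48.5 + 98.3) / 9 = 59.4444
σ̂ = R̄ / d₂ = 59.4444 / 2.847 = 20.8797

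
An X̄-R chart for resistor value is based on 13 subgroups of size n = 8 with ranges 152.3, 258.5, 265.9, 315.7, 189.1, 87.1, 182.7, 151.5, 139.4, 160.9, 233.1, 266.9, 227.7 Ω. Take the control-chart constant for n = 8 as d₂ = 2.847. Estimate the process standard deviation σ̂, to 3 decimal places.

R̄ = (152.3 + 258.5 + 265.9 + 315.7 + 189.1 + 87.1 + 182.7 + 151.5 + 139.4 + 160.9 + 233.1 + 266.9 + 227.7) / 13 = 202.3692
σ̂ = R̄ / d₂ = 202.3692 / 2.847 = 71.0816

71.082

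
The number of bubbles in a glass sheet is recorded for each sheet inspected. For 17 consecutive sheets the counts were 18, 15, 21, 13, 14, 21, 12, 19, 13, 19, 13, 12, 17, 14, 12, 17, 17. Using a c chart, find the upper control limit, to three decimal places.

c̄ = (18 + 15 + 21 + 13 + 14 + 21 + 12 + 19 + 13 + 19 + 13 + 12 + 17 + 14 + 12 + 17 + 17) / 17 = 267 / 17 = 15.7059
UCL = c̄ + 3√c̄ = 15.7059 + 3 × √15.7059 = 15.7059 + 3 × 3.9631 = 27.5951

27.595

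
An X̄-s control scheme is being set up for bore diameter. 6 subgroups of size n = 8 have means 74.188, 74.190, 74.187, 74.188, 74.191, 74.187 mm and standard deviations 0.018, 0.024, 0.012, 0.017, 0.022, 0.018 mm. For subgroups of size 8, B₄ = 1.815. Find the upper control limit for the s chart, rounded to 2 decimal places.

s̄ = (0.018 + 0.024 + 0.012 + 0.017 + 0.022 + 0.018) / 6 = 0.0185
UCL_s = B₄·s̄ = 1.815 × 0.0185 = 0.0336

0.03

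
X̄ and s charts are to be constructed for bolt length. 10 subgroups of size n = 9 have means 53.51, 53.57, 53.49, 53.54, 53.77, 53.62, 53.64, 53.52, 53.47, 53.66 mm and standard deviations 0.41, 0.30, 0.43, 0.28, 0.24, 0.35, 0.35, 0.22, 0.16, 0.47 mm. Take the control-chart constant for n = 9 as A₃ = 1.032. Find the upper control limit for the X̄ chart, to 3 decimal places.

53.910

X̄̄ = (53.51 + 53.57 + 53.49 + 53.54 + 53.77 + 53.62 + 53.64 + 53.52 + 53.47 + 53.66) / 10 = 53.5790
s̄ = (0.41 + 0.30 + 0.43 + 0.28 + 0.24 + 0.35 + 0.35 + 0.22 + 0.16 + 0.47) / 10 = 0.3210
UCL = X̄̄ + A₃·s̄ = 53.5790 + 1.032 × 0.3210 = 53.9103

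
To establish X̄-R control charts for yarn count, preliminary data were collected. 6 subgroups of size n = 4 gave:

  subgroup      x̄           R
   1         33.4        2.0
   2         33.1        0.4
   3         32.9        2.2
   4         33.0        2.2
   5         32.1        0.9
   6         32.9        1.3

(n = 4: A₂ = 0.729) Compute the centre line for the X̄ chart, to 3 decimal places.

32.900

X̄̄ = (33.4 + 33.1 + 32.9 + 33.0 + 32.1 + 32.9) / 6 = 197.4000 / 6 = 32.9000
CL = X̄̄ = 32.9000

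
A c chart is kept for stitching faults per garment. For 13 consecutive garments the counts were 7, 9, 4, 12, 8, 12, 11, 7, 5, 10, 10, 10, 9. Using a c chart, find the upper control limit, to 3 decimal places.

c̄ = (7 + 9 + 4 + 12 + 8 + 12 + 11 + 7 + 5 + 10 + 10 + 10 + 9) / 13 = 114 / 13 = 8.7692
UCL = c̄ + 3√c̄ = 8.7692 + 3 × √8.7692 = 8.7692 + 3 × 2.9613 = 17.6531

17.653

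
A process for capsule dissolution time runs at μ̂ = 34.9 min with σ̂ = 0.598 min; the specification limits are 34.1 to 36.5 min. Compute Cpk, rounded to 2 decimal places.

Cpu = (USL − μ̂) / (3σ̂) = (36.5 − 34.9) / (3 × 0.598) = 0.8919; Cpl = (μ̂ − LSL) / (3σ̂) = (34.9 − 34.1) / (3 × 0.598) = 0.4459; Cpk = min(Cpu, Cpl) = 0.4459

0.45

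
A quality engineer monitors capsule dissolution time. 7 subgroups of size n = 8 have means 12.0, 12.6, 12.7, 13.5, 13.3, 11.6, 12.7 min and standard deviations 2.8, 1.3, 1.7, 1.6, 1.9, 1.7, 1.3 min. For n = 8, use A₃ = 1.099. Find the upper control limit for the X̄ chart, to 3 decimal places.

14.560

X̄̄ = (12.0 + 12.6 + 12.7 + 13.5 + 13.3 + 11.6 + 12.7) / 7 = 12.6286
s̄ = (2.8 + 1.3 + 1.7 + 1.6 + 1.9 + 1.7 + 1.3) / 7 = 1.7571
UCL = X̄̄ + A₃·s̄ = 12.6286 + 1.099 × 1.7571 = 14.5597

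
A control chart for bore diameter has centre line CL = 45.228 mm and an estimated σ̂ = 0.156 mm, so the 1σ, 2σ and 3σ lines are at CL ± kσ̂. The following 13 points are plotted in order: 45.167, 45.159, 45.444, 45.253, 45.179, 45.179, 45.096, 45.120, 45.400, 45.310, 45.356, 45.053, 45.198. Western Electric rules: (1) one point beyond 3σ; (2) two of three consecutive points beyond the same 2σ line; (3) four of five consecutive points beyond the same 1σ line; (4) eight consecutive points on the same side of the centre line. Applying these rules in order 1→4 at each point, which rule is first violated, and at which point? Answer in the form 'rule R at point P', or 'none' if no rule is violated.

none

Zone of each point (C = within 1σ̂, B = 1σ̂–2σ̂, A = 2σ̂–3σ̂, * = beyond 3σ̂; sign = side of CL): 1:-C, 2:-C, 3:+B, 4:+C, 5:-C, 6:-C, 7:-C, 8:-C, 9:+B, 10:+C, 11:+C, 12:-B, 13:-C
No rule fires across all 13 points.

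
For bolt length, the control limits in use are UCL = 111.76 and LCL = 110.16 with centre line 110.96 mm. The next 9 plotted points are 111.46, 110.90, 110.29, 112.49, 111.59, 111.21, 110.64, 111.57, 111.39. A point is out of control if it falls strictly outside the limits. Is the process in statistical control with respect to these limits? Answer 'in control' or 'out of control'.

Compare each point to [110.16, 111.76]: sample 4 = 112.49 > UCL.

out of control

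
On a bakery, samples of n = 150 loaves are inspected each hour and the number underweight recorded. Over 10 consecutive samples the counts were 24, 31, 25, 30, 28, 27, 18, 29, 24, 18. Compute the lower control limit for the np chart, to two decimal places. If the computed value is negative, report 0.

p̄ = Σdᵢ / (k·n) = 254 / (10 × 150) = 0.16933
LCL = np̄ − 3·√(np̄(1−p̄)) = 25.4000 − 3 × 4.5934 = 11.6199

11.62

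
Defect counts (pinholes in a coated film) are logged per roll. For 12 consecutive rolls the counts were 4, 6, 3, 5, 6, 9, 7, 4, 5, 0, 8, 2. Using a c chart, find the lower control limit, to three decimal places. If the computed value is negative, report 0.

0.000

c̄ = (4 + 6 + 3 + 5 + 6 + 9 + 7 + 4 + 5 + 0 + 8 + 2) / 12 = 59 / 12 = 4.9167
LCL = c̄ − 3√c̄ = 4.9167 − 3 × 2.2174 = -1.7354 → 0 (cannot be negative)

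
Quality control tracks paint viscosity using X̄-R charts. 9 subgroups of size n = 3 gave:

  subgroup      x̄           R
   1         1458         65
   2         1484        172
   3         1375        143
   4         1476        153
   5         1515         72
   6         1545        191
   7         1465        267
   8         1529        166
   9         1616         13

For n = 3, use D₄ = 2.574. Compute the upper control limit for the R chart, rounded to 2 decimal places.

355.21

R̄ = (65 + 172 + 143 + 153 + 72 + 191 + 267 + 166 + 13) / 9 = 1242.0000 / 9 = 138.0000
UCL_R = D₄·R̄ = 2.574 × 138.0000 = 355.2120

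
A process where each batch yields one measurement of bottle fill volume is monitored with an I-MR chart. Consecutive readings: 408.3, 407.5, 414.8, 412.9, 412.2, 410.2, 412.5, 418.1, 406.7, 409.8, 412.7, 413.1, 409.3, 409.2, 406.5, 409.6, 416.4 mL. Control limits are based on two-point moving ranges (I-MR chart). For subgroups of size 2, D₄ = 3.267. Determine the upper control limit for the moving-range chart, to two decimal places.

Moving ranges: 0.8, 7.3, 1.9, 0.7, 2.0, 2.3, 5.6, 11.4, 3.1, 2.9, 0.4, 3.8, 0.1, 2.7, 3.1, 6.8; M̄R̄ = 54.9000 / 16 = 3.4312
UCL_MR = D₄·M̄R̄ = 3.267 × 3.4312 = 11.2099

11.21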